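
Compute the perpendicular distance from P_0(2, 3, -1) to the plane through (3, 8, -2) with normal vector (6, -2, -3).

1/7

The plane has equation n·(r − (3, 8, -2)) = 0, i.e. n·r = 8.
d = |6·2 + (-2)·3 + (-3)·(-1) − 8| / √(36 + 4 + 9) = |1| / 7 = 1/7.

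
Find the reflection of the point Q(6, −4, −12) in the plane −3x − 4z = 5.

(12, -4, -4)

With n = (−3, 0, −4), the signed offset is (n·Q − 5)/|n|² = 25/25 = 1.
Q' = Q − 2t·n = (6, −4, −12) − 2·(−3, 0, −4) = (12, −4, −4).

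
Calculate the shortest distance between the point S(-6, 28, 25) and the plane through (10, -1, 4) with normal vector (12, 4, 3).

1

The plane has equation n·(r − (10, -1, 4)) = 0, i.e. n·r = 128.
Then n·(-6, 28, 25) - 128 = -13.
|n| = √(144 + 16 + 9) = 13, so the distance is |-13|/13 = 1.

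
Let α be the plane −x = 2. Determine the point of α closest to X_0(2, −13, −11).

(-2, -13, -11)

The perpendicular from X_0 has direction n = (−1, 0, 0): r = (2, −13, −11) + t(−1, 0, 0).
Substitute into the plane: n·(X_0 + tn) = 2 gives -2 + 1t = 2, so t = 4.
Foot = (2, −13, −11) + 4·(−1, 0, 0) = (−2, −13, −11).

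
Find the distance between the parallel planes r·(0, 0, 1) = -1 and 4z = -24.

5

Divide the second equation by 4 to match normals: z = -6.
Both planes have normal n = (0, 0, 1), |n| = 1. Any point on the first plane is at distance |(-6) − (-1)|/|n| = 5/1 = 5 from the second.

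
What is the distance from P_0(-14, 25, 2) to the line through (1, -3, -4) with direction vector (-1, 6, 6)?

2√97

Direction vector d = (-1, 6, 6).
AP = (-15, 28, 6), and AP × d = (132, 84, -62).
|AP × d|² = 28324 and |d|² = 73, so the distance is √(28324/73) = √388 = 2√97.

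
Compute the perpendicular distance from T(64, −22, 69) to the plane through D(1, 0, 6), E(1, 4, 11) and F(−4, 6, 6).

16/√77

DE = (0, 4, 5) and DF = (−5, 6, 0), so a normal is n = DE × DF = (−30, −25, 20).
n = (−30, −25, 20); n·P − 90 = -80; |n| = 5√77; distance = 80/(5√77) = 16/√77.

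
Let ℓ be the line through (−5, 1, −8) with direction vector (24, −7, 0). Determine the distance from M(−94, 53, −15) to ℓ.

√674

Direction vector d = (24, −7, 0).
AP = (−89, 52, −7); AP·d = -2500, |AP|² = 10674, |d|² = 625.
distance² = |AP|² − (AP·d)²/|d|² = 10674 − 6250000/625 = 674, so the distance is √674.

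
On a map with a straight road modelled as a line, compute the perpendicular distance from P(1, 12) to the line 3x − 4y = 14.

59/5

d = |3·1 + (-4)·12 − 14| / √(9 + 16) = |-59|/5 = 59/5.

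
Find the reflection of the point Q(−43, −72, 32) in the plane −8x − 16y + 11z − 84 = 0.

n = (−8, −16, 11), |n|² = 441, n·Q − 84 = 1764, so t = 1764/441 = 4.
Foot F = Q − 4·n = (−11, −8, −12); the reflection is 2F − Q = (21, 56, −56).

(21, 56, -56)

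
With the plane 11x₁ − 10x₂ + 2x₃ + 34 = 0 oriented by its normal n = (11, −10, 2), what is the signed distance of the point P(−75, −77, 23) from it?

5/3

n·P − (-34) = 25.
|n| = 15, so the signed distance is 25/15 = 5/3.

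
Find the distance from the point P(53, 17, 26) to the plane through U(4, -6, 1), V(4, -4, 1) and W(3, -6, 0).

UV = (0, 2, 0) and UW = (-1, 0, -1), so a normal is n = UV × UW = (-2, 0, 2).
Then n·(53, 17, 26) - (-6) = -48.
|n| = √(4 + 0 + 4) = 2√2, so the distance is |-48|/(2√2) = 12√2.

12√2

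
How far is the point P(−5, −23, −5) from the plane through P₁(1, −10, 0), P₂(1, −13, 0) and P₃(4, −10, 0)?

P₁P₂ = (0, −3, 0) and P₁P₃ = (3, 0, 0), so a normal is n = P₁P₂ × P₁P₃ = (0, 0, 9).
Then n·(−5, −23, −5) − 0 = −45.
|n| = √(0 + 0 + 81) = 9, so the distance is |-45|/9 = 5.

5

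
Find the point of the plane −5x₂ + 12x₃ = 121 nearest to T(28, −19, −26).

(28, -29, -2)

n = (0, −5, 12), |n|² = 169, and n·T − 121 = -338.
t = -338/169 = -2, so the foot is T − t·n = (28, −19, −26) − (-2)·(0, −5, 12) = (28, −29, −2).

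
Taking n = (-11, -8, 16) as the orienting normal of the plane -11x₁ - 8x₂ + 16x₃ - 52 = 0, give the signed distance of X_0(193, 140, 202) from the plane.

-3

n·X_0 − 52 = -63.
|n| = 21, so the signed distance is -63/21 = -3.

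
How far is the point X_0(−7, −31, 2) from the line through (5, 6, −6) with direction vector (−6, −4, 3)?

Direction vector d = (−6, −4, 3).
AP = (−12, −37, 8), and AP × d = (−79, −12, −174).
|AP × d|² = 36661 and |d|² = 61, so the distance is √(36661/61) = √601.

√601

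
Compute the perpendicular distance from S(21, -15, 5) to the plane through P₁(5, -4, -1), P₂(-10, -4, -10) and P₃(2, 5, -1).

P₁P₂ = (-15, 0, -9) and P₁P₃ = (-3, 9, 0), so a normal is n = P₁P₂ × P₁P₃ = (81, 27, -135).
d = |81·21 + 27·(-15) + (-135)·5 − 432| / √(6561 + 729 + 18225) = |189| / (27√35) = 7/√35.

7/√35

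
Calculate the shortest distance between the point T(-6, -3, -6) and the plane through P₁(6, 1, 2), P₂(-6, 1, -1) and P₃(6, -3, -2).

P₁P₂ = (-12, 0, -3) and P₁P₃ = (0, -4, -4), so a normal is n = P₁P₂ × P₁P₃ = (-12, -48, 48).
n = (-12, -48, 48); n·P − (-24) = -48; |n| = 12√33; distance = 48/(12√33) = 4/√33.

4√33/33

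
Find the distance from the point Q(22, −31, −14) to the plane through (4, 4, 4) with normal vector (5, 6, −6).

12√97/97

The plane has equation n·(r − (4, 4, 4)) = 0, i.e. n·r = 20.
Then n·(22, −31, −14) − 20 = −12.
|n| = √(25 + 36 + 36) = √97, so the distance is |-12|/√97 = 12/√97.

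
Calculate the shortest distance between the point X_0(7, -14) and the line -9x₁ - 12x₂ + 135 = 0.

16

d = |(-9)·7 + (-12)·(-14) − (-135)| / √(81 + 144) = |240|/15 = 16.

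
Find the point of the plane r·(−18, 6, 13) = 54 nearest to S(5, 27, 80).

n = (−18, 6, 13), |n|² = 529, and n·S − 54 = 1058.
t = 1058/529 = 2, so the foot is S − t·n = (5, 27, 80) − 2·(−18, 6, 13) = (41, 15, 54).

(41, 15, 54)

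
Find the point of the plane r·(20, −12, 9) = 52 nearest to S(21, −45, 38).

(-19, -21, 20)

n = (20, −12, 9), |n|² = 625, and n·S − 52 = 1250.
t = 1250/625 = 2, so the foot is S − t·n = (21, −45, 38) − 2·(20, −12, 9) = (−19, −21, 20).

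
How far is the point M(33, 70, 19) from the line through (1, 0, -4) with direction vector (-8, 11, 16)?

Direction vector d = (-8, 11, 16).
AP = (32, 70, 23), and AP × d = (867, -696, 912).
|AP × d|² = 2067849 and |d|² = 441, so the distance is √(2067849/441) = √4689 = 3√521.

3√521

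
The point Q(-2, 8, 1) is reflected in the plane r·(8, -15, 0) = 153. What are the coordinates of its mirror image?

n = (8, -15, 0), |n|² = 289, n·Q − 153 = -289, so t = -289/289 = -1.
Foot F = Q − (-1)·n = (6, -7, 1); the reflection is 2F − Q = (14, -22, 1).

(14, -22, 1)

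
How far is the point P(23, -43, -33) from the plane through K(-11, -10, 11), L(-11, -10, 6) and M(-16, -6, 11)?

KL = (0, 0, -5) and KM = (-5, 4, 0), so a normal is n = KL × KM = (20, 25, 0).
d = |20·23 + 25·(-43) − (-470)| / √(400 + 625 + 0) = |-145| / (5√41) = 29√41/41.

29/√41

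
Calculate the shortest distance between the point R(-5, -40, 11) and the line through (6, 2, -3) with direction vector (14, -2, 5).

Direction vector d = (14, -2, 5).
AP = (-11, -42, 14), and AP × d = (-182, 251, 610).
|AP × d|² = 468225 and |d|² = 225, so the distance is √(468225/225) = √2081.

√2081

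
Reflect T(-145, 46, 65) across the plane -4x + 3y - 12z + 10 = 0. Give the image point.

(-1917/13, 622/13, 749/13)

With n = (-4, 3, -12), the signed offset is (n·T − (-10))/|n|² = -52/169 = -4/13.
T' = T − 2t·n = (-145, 46, 65) − (-8/13)·(-4, 3, -12) = (-1917/13, 622/13, 749/13).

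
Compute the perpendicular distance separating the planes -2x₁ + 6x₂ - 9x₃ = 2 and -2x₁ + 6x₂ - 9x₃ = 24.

2

With common normal n = (-2, 6, -9) (|n| = 11), the distance is |2 − 24|/|n| = 22/11 = 2.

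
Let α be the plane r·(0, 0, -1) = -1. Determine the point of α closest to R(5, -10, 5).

The perpendicular from R has direction n = (0, 0, -1): r = (5, -10, 5) + μ(0, 0, -1).
Substitute into the plane: n·(R + μn) = -1 gives -5 + 1μ = -1, so μ = 4.
Foot = (5, -10, 5) + 4·(0, 0, -1) = (5, -10, 1).

(5, -10, 1)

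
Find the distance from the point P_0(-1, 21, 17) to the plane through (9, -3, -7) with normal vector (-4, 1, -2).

16√21/21

The plane has equation n·(r − (9, -3, -7)) = 0, i.e. n·r = -25.
Then n·(-1, 21, 17) - (-25) = 16.
|n| = √(16 + 1 + 4) = √21, so the distance is |16|/√21 = 16√21/21.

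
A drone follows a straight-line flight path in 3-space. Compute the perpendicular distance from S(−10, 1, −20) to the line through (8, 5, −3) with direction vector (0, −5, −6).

√385

Direction vector d = (0, −5, −6).
AP = (−18, −4, −17); AP·d = 122, |AP|² = 629, |d|² = 61.
distance² = |AP|² − (AP·d)²/|d|² = 629 − 14884/61 = 385, so the distance is √385.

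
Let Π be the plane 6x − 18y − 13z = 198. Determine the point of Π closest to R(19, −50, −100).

(-5, 22, -48)

n = (6, −18, −13), |n|² = 529, and n·R − 198 = 2116.
t = 2116/529 = 4, so the foot is R − t·n = (19, −50, −100) − 4·(6, −18, −13) = (−5, 22, −48).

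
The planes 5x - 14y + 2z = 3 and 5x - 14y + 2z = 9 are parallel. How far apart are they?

2/5

With common normal n = (5, -14, 2) (|n| = 15), the distance is |3 − 9|/|n| = 6/15 = 2/5.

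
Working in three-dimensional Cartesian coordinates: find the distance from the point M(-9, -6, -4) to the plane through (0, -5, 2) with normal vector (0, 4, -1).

2√17/17

The plane has equation n·(r − (0, -5, 2)) = 0, i.e. n·r = -22.
n = (0, 4, -1); n·P − (-22) = 2; |n| = √17; distance = 2/√17.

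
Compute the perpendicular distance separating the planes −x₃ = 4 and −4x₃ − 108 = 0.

Divide the second equation by 4 to match normals: −x₃ = 27.
Both planes have normal n = (0, 0, −1), |n| = 1. Any point on the first plane is at distance |27 − 4|/|n| = 23/1 = 23 from the second.

23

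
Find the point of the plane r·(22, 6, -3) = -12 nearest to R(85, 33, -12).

(-3, 9, 0)

The perpendicular from R has direction n = (22, 6, -3): r = (85, 33, -12) + λ(22, 6, -3).
Substitute into the plane: n·(R + λn) = -12 gives 2104 + 529λ = -12, so λ = -4.
Foot = (85, 33, -12) + (-4)·(22, 6, -3) = (-3, 9, 0).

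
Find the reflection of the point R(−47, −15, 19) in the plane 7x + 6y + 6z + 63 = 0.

(-19, 9, 43)

With n = (7, 6, 6), the signed offset is (n·R − (-63))/|n|² = -242/121 = -2.
R' = R − 2t·n = (−47, −15, 19) − (-4)·(7, 6, 6) = (−19, 9, 43).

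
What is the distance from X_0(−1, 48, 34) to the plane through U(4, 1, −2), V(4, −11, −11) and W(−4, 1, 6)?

UV = (0, −12, −9) and UW = (−8, 0, 8), so a normal is n = UV × UW = (−96, 72, −96).
n = (−96, 72, −96); n·P − (-120) = 408; |n| = 24√41; distance = 408/(24√41) = 17/√41.

17√41/41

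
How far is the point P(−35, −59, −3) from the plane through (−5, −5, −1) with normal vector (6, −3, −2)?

The plane has equation n·(r − (−5, −5, −1)) = 0, i.e. n·r = -13.
n = (6, −3, −2); n·P − (-13) = -14; |n| = 7; distance = 14/7 = 2.

2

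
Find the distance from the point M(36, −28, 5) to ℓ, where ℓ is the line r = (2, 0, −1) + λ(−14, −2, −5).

2√269

Direction vector d = (−14, −2, −5).
AP = (34, −28, 6), and AP × d = (152, 86, −460).
|AP × d|² = 242100 and |d|² = 225, so the distance is √(242100/225) = √1076 = 2√269.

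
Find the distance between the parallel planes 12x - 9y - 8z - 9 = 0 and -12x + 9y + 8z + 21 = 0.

12/17

Divide the second equation by -1 to match normals: 12x - 9y - 8z = 21.
Both planes have normal n = (12, -9, -8), |n| = 17. Any point on the first plane is at distance |21 − 9|/|n| = 12/17 from the second.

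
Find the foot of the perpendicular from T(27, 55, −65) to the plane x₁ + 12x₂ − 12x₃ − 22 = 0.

(22, -5, -5)

The perpendicular from T has direction n = (1, 12, −12): r = (27, 55, −65) + t(1, 12, −12).
Substitute into the plane: n·(T + tn) = 22 gives 1467 + 289t = 22, so t = -5.
Foot = (27, 55, −65) + (-5)·(1, 12, −12) = (22, −5, −5).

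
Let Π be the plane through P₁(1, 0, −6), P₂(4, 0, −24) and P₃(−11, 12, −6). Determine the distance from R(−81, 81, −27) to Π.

27√73/73

P₁P₂ = (3, 0, −18) and P₁P₃ = (−12, 12, 0), so a normal is n = P₁P₂ × P₁P₃ = (216, 216, 36).
d = |216·(-81) + 216·81 + 36·(-27) − 0| / √(46656 + 46656 + 1296) = |-972| / (36√73) = 27/√73.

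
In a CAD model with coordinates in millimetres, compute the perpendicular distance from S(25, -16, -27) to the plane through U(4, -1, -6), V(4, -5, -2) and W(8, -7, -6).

UV = (0, -4, 4) and UW = (4, -6, 0), so a normal is n = UV × UW = (24, 16, 16).
n = (24, 16, 16); n·P − (-16) = -72; |n| = 8√17; distance = 72/(8√17) = 9√17/17.

9√17/17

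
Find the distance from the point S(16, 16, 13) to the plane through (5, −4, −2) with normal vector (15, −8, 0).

The plane has equation n·(r − (5, −4, −2)) = 0, i.e. n·r = 107.
n = (15, −8, 0); n·P − 107 = 5; |n| = 17; distance = 5/17.

5/17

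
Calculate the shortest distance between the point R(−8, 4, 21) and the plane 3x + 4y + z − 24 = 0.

n = (3, 4, 1); n·P − 24 = -11; |n| = √26; distance = 11/√26.

11√26/26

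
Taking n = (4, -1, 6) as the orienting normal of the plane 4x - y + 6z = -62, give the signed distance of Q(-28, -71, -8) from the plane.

-27√53/53

n·Q − (-62) = -27.
|n| = √53, so the signed distance is -27√53/53.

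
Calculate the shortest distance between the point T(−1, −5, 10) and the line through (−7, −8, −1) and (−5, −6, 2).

√13

A direction vector is d = (2, 2, 3).
AP = (6, 3, 11), and AP × d = (−13, 4, 6).
|AP × d|² = 221 and |d|² = 17, so the distance is √(221/17) = √13.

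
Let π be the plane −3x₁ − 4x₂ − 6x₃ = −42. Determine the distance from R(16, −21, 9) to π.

Normal vector n = (−3, −4, −6), and n·(16, −21, 9) − (−42) = 24.
|n| = √(9 + 16 + 36) = √61, so the distance is |24|/√61 = 24/√61.

24/√61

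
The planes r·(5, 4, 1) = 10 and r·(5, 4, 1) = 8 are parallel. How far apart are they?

2/√42

With common normal n = (5, 4, 1) (|n| = √42), the distance is |10 − 8|/|n| = 2/√42.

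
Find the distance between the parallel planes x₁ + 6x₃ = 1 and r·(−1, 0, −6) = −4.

3/√37

Divide the second equation by -1 to match normals: x₁ + 6x₃ = 4.
With common normal n = (1, 0, 6) (|n| = √37), the distance is |1 − 4|/|n| = 3/√37 = 3√37/37.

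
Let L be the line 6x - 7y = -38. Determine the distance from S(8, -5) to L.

121√85/85

The normal to the line is n = (6, -7) with |n| = √85.
|n·S − (-38)| = |83 − (-38)| = 121, so the distance is 121/√85.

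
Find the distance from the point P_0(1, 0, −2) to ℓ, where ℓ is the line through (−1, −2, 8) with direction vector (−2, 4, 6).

2√13

Direction vector d = (−2, 4, 6).
AP = (2, 2, −10), and AP × d = (52, 8, 12).
|AP × d|² = 2912 and |d|² = 56, so the distance is √(2912/56) = √52 = 2√13.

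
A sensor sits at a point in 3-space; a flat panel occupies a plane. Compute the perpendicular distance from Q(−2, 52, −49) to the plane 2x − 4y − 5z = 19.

14/(3√5)

n = (2, −4, −5); n·P − 19 = 14; |n| = 3√5; distance = 14/(3√5) = 14√5/15.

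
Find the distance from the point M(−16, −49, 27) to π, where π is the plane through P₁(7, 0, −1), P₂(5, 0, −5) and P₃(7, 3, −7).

P₁P₂ = (−2, 0, −4) and P₁P₃ = (0, 3, −6), so a normal is n = P₁P₂ × P₁P₃ = (12, −12, −6).
Then n·(−16, −49, 27) − 90 = 144.
|n| = √(144 + 144 + 36) = 18, so the distance is |144|/18 = 8.

8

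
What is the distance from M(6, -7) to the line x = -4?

The normal to the line is n = (1, 0) with |n| = 1.
|n·M − (-4)| = |6 − (-4)| = 10, so the distance is 10/1 = 10.

10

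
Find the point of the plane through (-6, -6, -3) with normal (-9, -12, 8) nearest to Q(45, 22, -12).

(18, -14, 12)

The perpendicular from Q has direction n = (-9, -12, 8): r = (45, 22, -12) + t(-9, -12, 8).
Substitute into the plane: n·(Q + tn) = 102 gives -765 + 289t = 102, so t = 3.
Foot = (45, 22, -12) + 3·(-9, -12, 8) = (18, -14, 12).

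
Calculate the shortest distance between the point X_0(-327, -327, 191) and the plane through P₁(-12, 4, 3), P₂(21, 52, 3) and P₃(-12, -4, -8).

5

P₁P₂ = (33, 48, 0) and P₁P₃ = (0, -8, -11), so a normal is n = P₁P₂ × P₁P₃ = (-528, 363, -264).
d = |(-528)·(-327) + 363·(-327) + (-264)·191 − 6996| / √(278784 + 131769 + 69696) = |-3465| / 693 = 5.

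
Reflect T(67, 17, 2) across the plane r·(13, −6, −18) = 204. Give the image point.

(41, 29, 38)

n = (13, −6, −18), |n|² = 529, n·T − 204 = 529, so t = 529/529 = 1.
Foot F = T − 1·n = (54, 23, 20); the reflection is 2F − T = (41, 29, 38).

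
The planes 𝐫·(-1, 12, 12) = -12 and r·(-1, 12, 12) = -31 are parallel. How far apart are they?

Both planes have normal n = (-1, 12, 12), |n| = 17. Any point on the first plane is at distance |(-31) − (-12)|/|n| = 19/17 from the second.

19/17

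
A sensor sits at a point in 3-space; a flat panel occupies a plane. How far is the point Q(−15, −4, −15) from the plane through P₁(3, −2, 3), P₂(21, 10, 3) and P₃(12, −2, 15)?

6/√61

P₁P₂ = (18, 12, 0) and P₁P₃ = (9, 0, 12), so a normal is n = P₁P₂ × P₁P₃ = (144, −216, −108).
d = |144·(-15) + (-216)·(-4) + (-108)·(-15) − 540| / √(20736 + 46656 + 11664) = |-216| / (36√61) = 6/√61.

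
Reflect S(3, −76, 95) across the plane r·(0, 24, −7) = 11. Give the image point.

(3, 116, 39)

n = (0, 24, −7), |n|² = 625, n·S − 11 = -2500, so t = -2500/625 = -4.
Foot F = S − (-4)·n = (3, 20, 67); the reflection is 2F − S = (3, 116, 39).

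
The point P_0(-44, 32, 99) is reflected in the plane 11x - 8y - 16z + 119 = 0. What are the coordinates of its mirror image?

(66, -48, -61)

n = (11, -8, -16), |n|² = 441, n·P_0 − (-119) = -2205, so t = -2205/441 = -5.
Foot F = P_0 − (-5)·n = (11, -8, 19); the reflection is 2F − P_0 = (66, -48, -61).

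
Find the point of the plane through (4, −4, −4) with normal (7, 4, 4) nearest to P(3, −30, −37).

The perpendicular from P has direction n = (7, 4, 4): r = (3, −30, −37) + t(7, 4, 4).
Substitute into the plane: n·(P + tn) = -4 gives -247 + 81t = -4, so t = 3.
Foot = (3, −30, −37) + 3·(7, 4, 4) = (24, −18, −25).

(24, -18, -25)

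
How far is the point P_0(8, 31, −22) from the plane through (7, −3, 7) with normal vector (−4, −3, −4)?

10√41/41

The plane has equation n·(r − (7, −3, 7)) = 0, i.e. n·r = -47.
Then n·(8, 31, −22) − (−47) = 10.
|n| = √(16 + 9 + 16) = √41, so the distance is |10|/√41 = 10/√41.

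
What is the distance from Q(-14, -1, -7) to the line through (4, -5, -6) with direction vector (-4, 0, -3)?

Direction vector d = (-4, 0, -3).
AP = (-18, 4, -1), and AP × d = (-12, -50, 16).
|AP × d|² = 2900 and |d|² = 25, so the distance is √(2900/25) = √116 = 2√29.

2√29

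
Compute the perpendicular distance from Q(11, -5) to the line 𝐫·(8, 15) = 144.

131/17

d = |8·11 + 15·(-5) − 144| / √(64 + 225) = |-131|/17 = 131/17.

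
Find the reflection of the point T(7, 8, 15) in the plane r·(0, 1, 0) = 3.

(7, -2, 15)

With n = (0, 1, 0), the signed offset is (n·T − 3)/|n|² = 5/1 = 5.
T' = T − 2t·n = (7, 8, 15) − 10·(0, 1, 0) = (7, −2, 15).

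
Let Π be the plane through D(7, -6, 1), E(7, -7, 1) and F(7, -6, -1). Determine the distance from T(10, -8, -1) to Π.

DE = (0, -1, 0) and DF = (0, 0, -2), so a normal is n = DE × DF = (2, 0, 0).
d = |2·10 − 14| / √(4 + 0 + 0) = |6| / 2 = 3.

3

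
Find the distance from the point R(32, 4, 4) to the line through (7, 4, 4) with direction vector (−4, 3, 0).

Direction vector d = (−4, 3, 0).
AP = (25, 0, 0); AP·d = -100, |AP|² = 625, |d|² = 25.
distance² = |AP|² − (AP·d)²/|d|² = 625 − 10000/25 = 225, so the distance is 15.

15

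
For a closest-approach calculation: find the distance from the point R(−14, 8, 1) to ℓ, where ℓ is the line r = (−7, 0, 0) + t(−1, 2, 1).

Direction vector d = (−1, 2, 1).
AP = (−7, 8, 1); AP·d = 24, |AP|² = 114, |d|² = 6.
distance² = |AP|² − (AP·d)²/|d|² = 114 − 576/6 = 18, so the distance is 3√2.

3√2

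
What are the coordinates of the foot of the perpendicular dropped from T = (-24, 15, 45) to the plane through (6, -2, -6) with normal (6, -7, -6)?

n = (6, -7, -6), |n|² = 121, and n·T − 86 = -605.
t = -605/121 = -5, so the foot is T − t·n = (-24, 15, 45) − (-5)·(6, -7, -6) = (6, -20, 15).

(6, -20, 15)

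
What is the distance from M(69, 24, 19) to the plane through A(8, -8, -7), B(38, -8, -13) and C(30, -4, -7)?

2

AB = (30, 0, -6) and AC = (22, 4, 0), so a normal is n = AB × AC = (24, -132, 120).
Then n·(69, 24, 19) - 408 = 360.
|n| = √(576 + 17424 + 14400) = 180, so the distance is |360|/180 = 2.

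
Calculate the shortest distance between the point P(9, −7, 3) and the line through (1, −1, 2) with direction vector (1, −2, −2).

Direction vector d = (1, −2, −2).
AP = (8, −6, 1); AP·d = 18, |AP|² = 101, |d|² = 9.
distance² = |AP|² − (AP·d)²/|d|² = 101 − 324/9 = 65, so the distance is √65.

√65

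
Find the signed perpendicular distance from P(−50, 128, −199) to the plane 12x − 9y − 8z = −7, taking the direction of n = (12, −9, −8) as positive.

-9

n·P − (-7) = -153.
|n| = 17, so the signed distance is -153/17 = -9.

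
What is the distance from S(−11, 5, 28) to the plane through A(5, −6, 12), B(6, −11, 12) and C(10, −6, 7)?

AB = (1, −5, 0) and AC = (5, 0, −5), so a normal is n = AB × AC = (25, 5, 25).
Then n·(−11, 5, 28) − 395 = 55.
|n| = √(625 + 25 + 625) = 5√51, so the distance is |55|/(5√51) = 11/√51.

11√51/51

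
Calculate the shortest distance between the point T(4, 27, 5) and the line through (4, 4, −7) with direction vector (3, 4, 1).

Direction vector d = (3, 4, 1).
AP = (0, 23, 12), and AP × d = (−25, 36, −69).
|AP × d|² = 6682 and |d|² = 26, so the distance is √(6682/26) = √257.

√257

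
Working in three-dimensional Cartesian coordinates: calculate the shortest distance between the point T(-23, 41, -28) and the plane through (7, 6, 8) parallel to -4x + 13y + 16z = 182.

Parallel planes share the normal n = (-4, 13, 16); since (7, 6, 8) lies on the plane, its equation is -4x + 13y + 16z = 178.
n = (-4, 13, 16); n·P − 178 = -1; |n| = 21; distance = 1/21.

1/21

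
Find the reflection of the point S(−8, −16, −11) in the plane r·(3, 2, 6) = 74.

With n = (3, 2, 6), the signed offset is (n·S − 74)/|n|² = -196/49 = -4.
S' = S − 2t·n = (−8, −16, −11) − (-8)·(3, 2, 6) = (16, 0, 37).

(16, 0, 37)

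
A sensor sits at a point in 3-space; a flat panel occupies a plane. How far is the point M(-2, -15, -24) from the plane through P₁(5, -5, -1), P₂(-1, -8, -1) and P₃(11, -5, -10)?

1

P₁P₂ = (-6, -3, 0) and P₁P₃ = (6, 0, -9), so a normal is n = P₁P₂ × P₁P₃ = (27, -54, 18).
Then n·(-2, -15, -24) - 387 = -63.
|n| = √(729 + 2916 + 324) = 63, so the distance is |-63|/63 = 1.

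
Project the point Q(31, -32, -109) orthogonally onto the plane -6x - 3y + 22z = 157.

(1, -47, 1)

n = (-6, -3, 22), |n|² = 529, and n·Q − 157 = -2645.
t = -2645/529 = -5, so the foot is Q − t·n = (31, -32, -109) − (-5)·(-6, -3, 22) = (1, -47, 1).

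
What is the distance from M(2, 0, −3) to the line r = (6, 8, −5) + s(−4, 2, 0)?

2√21

Direction vector d = (−4, 2, 0).
AP = (−4, −8, 2), and AP × d = (−4, −8, −40).
|AP × d|² = 1680 and |d|² = 20, so the distance is √(1680/20) = √84 = 2√21.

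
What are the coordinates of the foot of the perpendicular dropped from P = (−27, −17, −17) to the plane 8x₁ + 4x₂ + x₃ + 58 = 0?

(-3, -5, -14)

n = (8, 4, 1), |n|² = 81, and n·P − (-58) = -243.
t = -243/81 = -3, so the foot is P − t·n = (−27, −17, −17) − (-3)·(8, 4, 1) = (−3, −5, −14).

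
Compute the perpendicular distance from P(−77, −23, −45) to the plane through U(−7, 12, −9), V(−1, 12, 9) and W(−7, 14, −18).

3

UV = (6, 0, 18) and UW = (0, 2, −9), so a normal is n = UV × UW = (−36, 54, 12).
d = |(-36)·(-77) + 54·(-23) + 12·(-45) − 792| / √(1296 + 2916 + 144) = |198| / 66 = 3.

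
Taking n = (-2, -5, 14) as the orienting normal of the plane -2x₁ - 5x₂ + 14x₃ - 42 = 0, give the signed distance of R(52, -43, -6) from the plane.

n·R − 42 = -15.
|n| = 15, so the signed distance is -15/15 = -1.

-1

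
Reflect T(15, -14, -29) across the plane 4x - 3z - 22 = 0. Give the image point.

(-25, -14, 1)

With n = (4, 0, -3), the signed offset is (n·T − 22)/|n|² = 125/25 = 5.
T' = T − 2t·n = (15, -14, -29) − 10·(4, 0, -3) = (-25, -14, 1).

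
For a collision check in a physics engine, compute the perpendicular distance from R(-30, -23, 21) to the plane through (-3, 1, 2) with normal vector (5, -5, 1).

4/√51

The plane has equation n·(r − (-3, 1, 2)) = 0, i.e. n·r = -18.
d = |5·(-30) + (-5)·(-23) + 1·21 − (-18)| / √(25 + 25 + 1) = |4| / √51 = 4/√51.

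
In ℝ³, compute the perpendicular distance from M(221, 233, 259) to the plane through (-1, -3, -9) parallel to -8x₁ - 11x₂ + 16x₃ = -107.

4

Parallel planes share the normal n = (-8, -11, 16); since (-1, -3, -9) lies on the plane, its equation is -8x₁ - 11x₂ + 16x₃ = -103.
n = (-8, -11, 16); n·P − (-103) = -84; |n| = 21; distance = 84/21 = 4.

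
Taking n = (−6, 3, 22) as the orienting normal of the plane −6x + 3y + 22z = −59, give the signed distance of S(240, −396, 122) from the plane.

5

n·S − (-59) = 115.
|n| = 23, so the signed distance is 115/23 = 5.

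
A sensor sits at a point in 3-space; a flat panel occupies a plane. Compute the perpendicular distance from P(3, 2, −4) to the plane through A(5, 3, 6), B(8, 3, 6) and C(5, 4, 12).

AB = (3, 0, 0) and AC = (0, 1, 6), so a normal is n = AB × AC = (0, −18, 3).
Then n·(3, 2, −4) − (−36) = −12.
|n| = √(0 + 324 + 9) = 3√37, so the distance is |-12|/(3√37) = 4/√37.

4/√37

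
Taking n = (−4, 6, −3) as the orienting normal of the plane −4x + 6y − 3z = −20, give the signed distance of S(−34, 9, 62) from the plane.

n·S − (-20) = 24.
|n| = √61, so the signed distance is 24√61/61.

24√61/61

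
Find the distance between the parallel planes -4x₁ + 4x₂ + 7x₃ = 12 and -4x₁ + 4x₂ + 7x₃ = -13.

25/9

With common normal n = (-4, 4, 7) (|n| = 9), the distance is |12 − (-13)|/|n| = 25/9.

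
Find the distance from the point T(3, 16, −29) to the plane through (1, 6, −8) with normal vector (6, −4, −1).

7√53/53

The plane has equation n·(r − (1, 6, −8)) = 0, i.e. n·r = -10.
n = (6, −4, −1); n·P − (-10) = -7; |n| = √53; distance = 7/√53.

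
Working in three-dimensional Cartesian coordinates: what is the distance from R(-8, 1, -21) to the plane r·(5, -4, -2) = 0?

2√5/15

Normal vector n = (5, -4, -2), and n·(-8, 1, -21) - 0 = -2.
|n| = √(25 + 16 + 4) = 3√5, so the distance is |-2|/(3√5) = 2√5/15.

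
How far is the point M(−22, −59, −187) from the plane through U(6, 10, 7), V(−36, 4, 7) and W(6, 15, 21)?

UV = (−42, −6, 0) and UW = (0, 5, 14), so a normal is n = UV × UW = (−84, 588, −210).
Then n·(−22, −59, −187) − 3906 = 2520.
|n| = √(7056 + 345744 + 44100) = 630, so the distance is |2520|/630 = 4.

4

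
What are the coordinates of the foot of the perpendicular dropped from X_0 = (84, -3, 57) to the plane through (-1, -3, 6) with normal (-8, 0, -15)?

(44, -3, -18)

n = (-8, 0, -15), |n|² = 289, and n·X_0 − (-82) = -1445.
t = -1445/289 = -5, so the foot is X_0 − t·n = (84, -3, 57) − (-5)·(-8, 0, -15) = (44, -3, -18).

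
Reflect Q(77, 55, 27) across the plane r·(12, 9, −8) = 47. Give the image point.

(-19, -17, 91)

n = (12, 9, −8), |n|² = 289, n·Q − 47 = 1156, so t = 1156/289 = 4.
Foot F = Q − 4·n = (29, 19, 59); the reflection is 2F − Q = (−19, −17, 91).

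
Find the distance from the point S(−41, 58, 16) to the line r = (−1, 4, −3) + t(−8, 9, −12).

61

Direction vector d = (−8, 9, −12).
AP = (−40, 54, 19); AP·d = 578, |AP|² = 4877, |d|² = 289.
distance² = |AP|² − (AP·d)²/|d|² = 4877 − 334084/289 = 3721, so the distance is 61.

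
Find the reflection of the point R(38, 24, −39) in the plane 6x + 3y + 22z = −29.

n = (6, 3, 22), |n|² = 529, n·R − (-29) = -529, so t = -529/529 = -1.
Foot F = R − (-1)·n = (44, 27, −17); the reflection is 2F − R = (50, 30, 5).

(50, 30, 5)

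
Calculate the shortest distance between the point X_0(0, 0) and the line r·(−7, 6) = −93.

d = |(-7)·0 + 6·0 − (-93)| / √(49 + 36) = |93|/√85 = 93/√85.

93√85/85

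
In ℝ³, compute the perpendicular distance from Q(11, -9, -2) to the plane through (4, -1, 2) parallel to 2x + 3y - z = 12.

Parallel planes share the normal n = (2, 3, -1); since (4, -1, 2) lies on the plane, its equation is 2x + 3y - z = 3.
Then n·(11, -9, -2) - 3 = -6.
|n| = √(4 + 9 + 1) = √14, so the distance is |-6|/√14 = 6/√14.

3√14/7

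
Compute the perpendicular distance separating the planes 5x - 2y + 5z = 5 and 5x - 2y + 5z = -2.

7/(3√6)

With common normal n = (5, -2, 5) (|n| = 3√6), the distance is |5 − (-2)|/|n| = 7/(3√6).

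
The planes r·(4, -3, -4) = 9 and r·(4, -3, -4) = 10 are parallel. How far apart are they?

√41/41

Both planes have normal n = (4, -3, -4), |n| = √41. Any point on the first plane is at distance |10 − 9|/|n| = 1/√41 = √41/41 from the second.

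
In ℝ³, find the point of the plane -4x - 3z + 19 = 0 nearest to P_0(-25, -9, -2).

The perpendicular from P_0 has direction n = (-4, 0, -3): r = (-25, -9, -2) + λ(-4, 0, -3).
Substitute into the plane: n·(P_0 + λn) = -19 gives 106 + 25λ = -19, so λ = -5.
Foot = (-25, -9, -2) + (-5)·(-4, 0, -3) = (-5, -9, 13).

(-5, -9, 13)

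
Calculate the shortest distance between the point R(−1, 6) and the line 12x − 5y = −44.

2/13

d = |12·(-1) + (-5)·6 − (-44)| / √(144 + 25) = |2|/13 = 2/13.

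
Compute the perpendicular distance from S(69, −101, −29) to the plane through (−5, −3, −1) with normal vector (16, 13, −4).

22/21

The plane has equation n·(r − (−5, −3, −1)) = 0, i.e. n·r = -115.
Then n·(69, −101, −29) − (−115) = 22.
|n| = √(256 + 169 + 16) = 21, so the distance is |22|/21 = 22/21.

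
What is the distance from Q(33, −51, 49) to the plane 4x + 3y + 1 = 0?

4

Normal vector n = (4, 3, 0), and n·(33, −51, 49) − (−1) = −20.
|n| = √(16 + 9 + 0) = 5, so the distance is |-20|/5 = 4.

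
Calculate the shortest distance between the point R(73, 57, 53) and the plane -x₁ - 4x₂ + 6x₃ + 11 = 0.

28/√53

d = |(-1)·73 + (-4)·57 + 6·53 − (-11)| / √(1 + 16 + 36) = |28| / √53 = 28/√53.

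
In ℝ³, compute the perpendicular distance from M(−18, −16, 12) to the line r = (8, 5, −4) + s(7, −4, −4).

√1049

Direction vector d = (7, −4, −4).
AP = (−26, −21, 16), and AP × d = (148, 8, 251).
|AP × d|² = 84969 and |d|² = 81, so the distance is √(84969/81) = √1049.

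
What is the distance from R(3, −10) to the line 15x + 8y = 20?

55/17

The normal to the line is n = (15, 8) with |n| = 17.
|n·R − 20| = |-35 − 20| = 55, so the distance is 55/17.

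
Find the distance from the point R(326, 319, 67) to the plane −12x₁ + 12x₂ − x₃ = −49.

Normal vector n = (−12, 12, −1), and n·(326, 319, 67) − (−49) = −102.
|n| = √(144 + 144 + 1) = 17, so the distance is |-102|/17 = 6.

6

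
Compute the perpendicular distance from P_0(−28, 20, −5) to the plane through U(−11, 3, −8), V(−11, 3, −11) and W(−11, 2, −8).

UV = (0, 0, −3) and UW = (0, −1, 0), so a normal is n = UV × UW = (−3, 0, 0).
n = (−3, 0, 0); n·P − 33 = 51; |n| = 3; distance = 51/3 = 17.

17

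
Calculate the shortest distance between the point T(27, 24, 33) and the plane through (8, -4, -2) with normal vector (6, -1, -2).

The plane has equation n·(r − (8, -4, -2)) = 0, i.e. n·r = 56.
d = |6·27 + (-1)·24 + (-2)·33 − 56| / √(36 + 1 + 4) = |16| / √41 = 16/√41.

16√41/41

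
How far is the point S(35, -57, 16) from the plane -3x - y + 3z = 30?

n = (-3, -1, 3); n·P − 30 = -30; |n| = √19; distance = 30/√19 = 30√19/19.

30√19/19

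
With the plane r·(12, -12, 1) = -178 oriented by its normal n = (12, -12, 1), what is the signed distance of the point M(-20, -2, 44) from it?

n·M − (-178) = 6.
|n| = 17, so the signed distance is 6/17.

6/17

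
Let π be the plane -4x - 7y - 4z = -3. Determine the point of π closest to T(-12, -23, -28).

n = (-4, -7, -4), |n|² = 81, and n·T − (-3) = 324.
t = 324/81 = 4, so the foot is T − t·n = (-12, -23, -28) − 4·(-4, -7, -4) = (4, 5, -12).

(4, 5, -12)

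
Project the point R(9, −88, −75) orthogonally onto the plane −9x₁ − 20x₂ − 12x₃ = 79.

n = (−9, −20, −12), |n|² = 625, and n·R − 79 = 2500.
t = 2500/625 = 4, so the foot is R − t·n = (9, −88, −75) − 4·(−9, −20, −12) = (45, −8, −27).

(45, -8, -27)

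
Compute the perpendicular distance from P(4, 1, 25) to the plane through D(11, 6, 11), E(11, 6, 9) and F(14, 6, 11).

5

DE = (0, 0, −2) and DF = (3, 0, 0), so a normal is n = DE × DF = (0, −6, 0).
d = |(-6)·1 − (-36)| / √(0 + 36 + 0) = |30| / 6 = 5.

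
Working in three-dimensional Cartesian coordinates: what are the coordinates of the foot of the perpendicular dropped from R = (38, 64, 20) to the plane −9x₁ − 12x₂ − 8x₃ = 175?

n = (−9, −12, −8), |n|² = 289, and n·R − 175 = -1445.
t = -1445/289 = -5, so the foot is R − t·n = (38, 64, 20) − (-5)·(−9, −12, −8) = (−7, 4, −20).

(-7, 4, -20)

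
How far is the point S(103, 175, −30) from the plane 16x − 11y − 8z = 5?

2

d = |16·103 + (-11)·175 + (-8)·(-30) − 5| / √(256 + 121 + 64) = |-42| / 21 = 2.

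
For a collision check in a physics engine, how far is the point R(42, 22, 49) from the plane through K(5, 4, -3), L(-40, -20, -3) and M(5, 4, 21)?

26/17

KL = (-45, -24, 0) and KM = (0, 0, 24), so a normal is n = KL × KM = (-576, 1080, 0).
d = |(-576)·42 + 1080·22 − 1440| / √(331776 + 1166400 + 0) = |-1872| / 1224 = 26/17.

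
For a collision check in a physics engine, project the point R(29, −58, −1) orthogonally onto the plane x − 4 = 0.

(4, -58, -1)

The perpendicular from R has direction n = (1, 0, 0): r = (29, −58, −1) + t(1, 0, 0).
Substitute into the plane: n·(R + tn) = 4 gives 29 + 1t = 4, so t = -25.
Foot = (29, −58, −1) + (-25)·(1, 0, 0) = (4, −58, −1).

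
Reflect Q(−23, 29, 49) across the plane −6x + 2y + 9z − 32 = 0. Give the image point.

With n = (−6, 2, 9), the signed offset is (n·Q − 32)/|n|² = 605/121 = 5.
Q' = Q − 2t·n = (−23, 29, 49) − 10·(−6, 2, 9) = (37, 9, −41).

(37, 9, -41)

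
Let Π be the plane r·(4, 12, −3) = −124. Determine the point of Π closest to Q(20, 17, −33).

(8, -19, -24)

n = (4, 12, −3), |n|² = 169, and n·Q − (-124) = 507.
t = 507/169 = 3, so the foot is Q − t·n = (20, 17, −33) − 3·(4, 12, −3) = (8, −19, −24).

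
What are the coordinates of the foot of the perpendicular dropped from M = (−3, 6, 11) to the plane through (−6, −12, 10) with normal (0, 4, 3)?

n = (0, 4, 3), |n|² = 25, and n·M − (-18) = 75.
t = 75/25 = 3, so the foot is M − t·n = (−3, 6, 11) − 3·(0, 4, 3) = (−3, −6, 2).

(-3, -6, 2)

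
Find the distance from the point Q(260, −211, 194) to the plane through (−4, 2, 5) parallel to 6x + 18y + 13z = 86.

9

Parallel planes share the normal n = (6, 18, 13); since (−4, 2, 5) lies on the plane, its equation is 6x + 18y + 13z = 77.
Then n·(260, −211, 194) − 77 = 207.
|n| = √(36 + 324 + 169) = 23, so the distance is |207|/23 = 9.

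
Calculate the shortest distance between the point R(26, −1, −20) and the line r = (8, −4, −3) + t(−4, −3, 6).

Direction vector d = (−4, −3, 6).
AP = (18, 3, −17), and AP × d = (−33, −40, −42).
|AP × d|² = 4453 and |d|² = 61, so the distance is √(4453/61) = √73.

√73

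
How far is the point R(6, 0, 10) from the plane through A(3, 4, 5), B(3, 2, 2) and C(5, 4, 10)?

AB = (0, -2, -3) and AC = (2, 0, 5), so a normal is n = AB × AC = (-10, -6, 4).
Then n·(6, 0, 10) - (-34) = 14.
|n| = √(100 + 36 + 16) = 2√38, so the distance is |14|/(2√38) = 7/√38.

7√38/38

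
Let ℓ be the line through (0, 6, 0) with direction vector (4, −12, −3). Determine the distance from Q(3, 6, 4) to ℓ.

Direction vector d = (4, −12, −3).
AP = (3, 0, 4); AP·d = 0, |AP|² = 25, |d|² = 169.
distance² = |AP|² − (AP·d)²/|d|² = 25 − 0/169 = 25, so the distance is 5.

5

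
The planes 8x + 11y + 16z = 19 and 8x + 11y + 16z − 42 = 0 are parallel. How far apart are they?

23/21

With common normal n = (8, 11, 16) (|n| = 21), the distance is |19 − 42|/|n| = 23/21.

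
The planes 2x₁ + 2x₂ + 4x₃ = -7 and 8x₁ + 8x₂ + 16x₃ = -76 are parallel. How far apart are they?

√6

Divide the second equation by 4 to match normals: 2x₁ + 2x₂ + 4x₃ = -19.
Both planes have normal n = (2, 2, 4), |n| = 2√6. Any point on the first plane is at distance |(-19) − (-7)|/|n| = 12/(2√6) = √6 from the second.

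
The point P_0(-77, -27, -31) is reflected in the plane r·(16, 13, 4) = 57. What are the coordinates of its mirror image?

(51, 77, 1)

With n = (16, 13, 4), the signed offset is (n·P_0 − 57)/|n|² = -1764/441 = -4.
P_0' = P_0 − 2t·n = (-77, -27, -31) − (-8)·(16, 13, 4) = (51, 77, 1).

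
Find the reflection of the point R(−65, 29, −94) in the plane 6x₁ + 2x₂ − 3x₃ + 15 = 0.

(-395/7, 223/7, -688/7)

With n = (6, 2, −3), the signed offset is (n·R − (-15))/|n|² = -35/49 = -5/7.
R' = R − 2t·n = (−65, 29, −94) − (-10/7)·(6, 2, −3) = (−395/7, 223/7, −688/7).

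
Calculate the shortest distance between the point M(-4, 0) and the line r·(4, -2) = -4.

6/√5

d = |4·(-4) + (-2)·0 − (-4)| / √(16 + 4) = |-12|/(2√5) = 6√5/5.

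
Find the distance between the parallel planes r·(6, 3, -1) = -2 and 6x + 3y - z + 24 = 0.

With common normal n = (6, 3, -1) (|n| = √46), the distance is |(-2) − (-24)|/|n| = 22/√46.

22/√46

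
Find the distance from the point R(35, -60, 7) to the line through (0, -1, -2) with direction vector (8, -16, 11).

√818

Direction vector d = (8, -16, 11).
AP = (35, -59, 9); AP·d = 1323, |AP|² = 4787, |d|² = 441.
distance² = |AP|² − (AP·d)²/|d|² = 4787 − 1750329/441 = 818, so the distance is √818.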